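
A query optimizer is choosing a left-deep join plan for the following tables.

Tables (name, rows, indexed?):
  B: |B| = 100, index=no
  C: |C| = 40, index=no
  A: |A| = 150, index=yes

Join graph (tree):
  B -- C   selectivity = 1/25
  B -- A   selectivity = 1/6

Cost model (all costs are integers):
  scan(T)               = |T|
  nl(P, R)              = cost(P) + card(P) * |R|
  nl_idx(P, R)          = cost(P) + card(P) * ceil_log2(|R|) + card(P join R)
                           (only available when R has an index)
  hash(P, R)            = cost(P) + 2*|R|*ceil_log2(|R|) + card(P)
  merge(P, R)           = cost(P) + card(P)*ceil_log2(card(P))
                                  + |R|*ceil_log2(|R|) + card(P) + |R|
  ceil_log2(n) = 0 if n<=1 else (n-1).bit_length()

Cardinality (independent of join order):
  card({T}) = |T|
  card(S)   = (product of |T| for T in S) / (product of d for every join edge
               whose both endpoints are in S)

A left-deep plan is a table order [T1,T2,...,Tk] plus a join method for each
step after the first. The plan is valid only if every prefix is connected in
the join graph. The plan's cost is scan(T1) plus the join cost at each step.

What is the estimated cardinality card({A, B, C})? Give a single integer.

4000

Tables in S: A(150), B(100), C(40)
Edges inside S: B-C(d=25), B-A(d=6)
numerator = 150 * 100 * 40 = 600000
denominator = 25 * 6 = 150
card(S) = 600000 / 150 = 4000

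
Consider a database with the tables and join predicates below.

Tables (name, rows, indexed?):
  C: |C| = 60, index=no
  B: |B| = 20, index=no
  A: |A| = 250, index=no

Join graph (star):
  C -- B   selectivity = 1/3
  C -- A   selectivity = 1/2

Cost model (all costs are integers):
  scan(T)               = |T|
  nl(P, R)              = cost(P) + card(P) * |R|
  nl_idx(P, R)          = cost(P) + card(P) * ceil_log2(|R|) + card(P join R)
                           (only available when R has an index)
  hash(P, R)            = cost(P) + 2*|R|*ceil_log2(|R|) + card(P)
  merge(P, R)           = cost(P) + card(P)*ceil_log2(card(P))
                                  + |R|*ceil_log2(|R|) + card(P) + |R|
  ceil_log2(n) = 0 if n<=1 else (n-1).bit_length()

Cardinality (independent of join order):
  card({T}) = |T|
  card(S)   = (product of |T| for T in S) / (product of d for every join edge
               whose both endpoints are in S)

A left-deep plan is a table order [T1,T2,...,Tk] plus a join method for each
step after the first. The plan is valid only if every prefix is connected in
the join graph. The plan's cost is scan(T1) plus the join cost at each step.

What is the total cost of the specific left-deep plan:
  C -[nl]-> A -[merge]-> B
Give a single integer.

120180

step 1: scan C: cost=60, card=60
step 2: join A via nl
    card(P join A) = 60*250/(2) = 7500
    cost = 60 + 60*250 = 15060
step 3: join B via merge
    card(P join B) = 7500*20/(3) = 50000
    cost = 15060 + 7500*13 + 20*5 + 7500 + 20 = 120180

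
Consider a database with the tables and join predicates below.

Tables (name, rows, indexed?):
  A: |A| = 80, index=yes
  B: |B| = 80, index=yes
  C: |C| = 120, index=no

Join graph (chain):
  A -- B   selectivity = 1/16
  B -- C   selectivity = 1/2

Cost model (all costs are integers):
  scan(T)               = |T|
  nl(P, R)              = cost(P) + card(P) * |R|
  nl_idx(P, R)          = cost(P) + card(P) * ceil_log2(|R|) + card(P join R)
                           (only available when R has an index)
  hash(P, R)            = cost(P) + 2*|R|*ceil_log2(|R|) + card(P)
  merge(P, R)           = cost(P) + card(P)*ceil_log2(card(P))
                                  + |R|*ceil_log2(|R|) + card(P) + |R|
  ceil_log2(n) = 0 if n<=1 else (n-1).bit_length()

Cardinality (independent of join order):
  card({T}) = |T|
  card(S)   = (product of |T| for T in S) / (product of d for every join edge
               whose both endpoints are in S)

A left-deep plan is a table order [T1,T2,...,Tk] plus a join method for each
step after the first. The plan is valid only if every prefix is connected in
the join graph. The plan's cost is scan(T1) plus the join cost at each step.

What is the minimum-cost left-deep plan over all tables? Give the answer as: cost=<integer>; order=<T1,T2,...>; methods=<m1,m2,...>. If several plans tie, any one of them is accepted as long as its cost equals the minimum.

Selinger DP (subsets sized 1..n):
  {A}: scan cost=80, card=80
  {B}: scan cost=80, card=80
  {C}: scan cost=120, card=120
  {AB}: card=400; try (B,nl_idx)→1040, (A,nl_idx)→1040, (B,hash)→1280, (A,hash)→1280, (B,merge)→1360, (A,merge)→1360 …(+2); best=1040 via (B,nl_idx)
  {BC}: card=4800; try (B,hash)→1360, (C,merge)→1680, (B,merge)→1720, (C,hash)→1840, (B,nl_idx)→5760, (C,nl)→9680 …(+1); best=1360 via (B,hash)
  {ABC}: card=24000; try (C,hash)→3120, (C,merge)→6000, (A,hash)→7280, (C,nl)→49040, (A,nl_idx)→58960, (A,merge)→69200 …(+1); best=3120 via (C,hash)

cost=3120; order=A,B,C; methods=nl_idx,hash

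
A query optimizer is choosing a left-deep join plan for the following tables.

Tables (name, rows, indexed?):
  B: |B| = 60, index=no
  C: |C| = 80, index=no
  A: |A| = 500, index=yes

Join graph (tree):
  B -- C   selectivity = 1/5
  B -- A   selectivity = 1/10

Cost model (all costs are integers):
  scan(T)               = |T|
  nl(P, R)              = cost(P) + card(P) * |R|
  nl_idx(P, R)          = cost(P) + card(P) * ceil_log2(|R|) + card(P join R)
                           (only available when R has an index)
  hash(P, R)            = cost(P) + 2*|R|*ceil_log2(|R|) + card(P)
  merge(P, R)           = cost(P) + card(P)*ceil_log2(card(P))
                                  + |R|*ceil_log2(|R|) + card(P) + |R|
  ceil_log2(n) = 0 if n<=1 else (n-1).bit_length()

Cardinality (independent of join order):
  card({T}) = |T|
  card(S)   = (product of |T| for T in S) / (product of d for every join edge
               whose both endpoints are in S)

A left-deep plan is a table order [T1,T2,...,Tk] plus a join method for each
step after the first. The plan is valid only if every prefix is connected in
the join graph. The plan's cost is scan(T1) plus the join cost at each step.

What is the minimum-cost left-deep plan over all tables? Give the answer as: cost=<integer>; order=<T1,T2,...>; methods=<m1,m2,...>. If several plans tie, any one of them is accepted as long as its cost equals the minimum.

Selinger DP (subsets sized 1..n):
  {B}: scan cost=60, card=60
  {C}: scan cost=80, card=80
  {A}: scan cost=500, card=500
  {BC}: card=960; try (B,hash)→880, (C,merge)→1120, (B,merge)→1140, (C,hash)→1240, (C,nl)→4860, (B,nl)→4880; best=880 via (B,hash)
  {AB}: card=3000; try (B,hash)→1720, (A,nl_idx)→3600, (A,merge)→5480, (B,merge)→5920, (A,hash)→9120, (A,nl)→30060 …(+1); best=1720 via (B,hash)
  {ABC}: card=48000; try (C,hash)→5840, (A,hash)→10840, (A,merge)→16440, (C,merge)→41360, (A,nl_idx)→57520, (C,nl)→241720 …(+1); best=5840 via (C,hash)

cost=5840; order=A,B,C; methods=hash,hash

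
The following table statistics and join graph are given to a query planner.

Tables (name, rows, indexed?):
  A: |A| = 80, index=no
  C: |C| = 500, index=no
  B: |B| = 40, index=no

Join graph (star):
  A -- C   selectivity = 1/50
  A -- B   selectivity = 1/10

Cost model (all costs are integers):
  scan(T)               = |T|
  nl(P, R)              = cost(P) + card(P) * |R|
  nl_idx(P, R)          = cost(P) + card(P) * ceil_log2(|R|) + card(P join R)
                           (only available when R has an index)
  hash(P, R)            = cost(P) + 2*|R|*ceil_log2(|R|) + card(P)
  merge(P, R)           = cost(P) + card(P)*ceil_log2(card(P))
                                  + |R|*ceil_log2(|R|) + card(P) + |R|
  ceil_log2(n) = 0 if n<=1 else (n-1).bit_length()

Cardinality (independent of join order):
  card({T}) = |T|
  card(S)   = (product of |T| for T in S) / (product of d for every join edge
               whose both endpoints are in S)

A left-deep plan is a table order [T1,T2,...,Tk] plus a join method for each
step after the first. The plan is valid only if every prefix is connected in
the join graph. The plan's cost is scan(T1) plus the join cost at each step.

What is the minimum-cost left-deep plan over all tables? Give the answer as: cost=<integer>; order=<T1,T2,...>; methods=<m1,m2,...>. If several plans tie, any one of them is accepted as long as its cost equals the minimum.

cost=3400; order=C,A,B; methods=hash,hash

Selinger DP (subsets sized 1..n):
  {A}: scan cost=80, card=80
  {C}: scan cost=500, card=500
  {B}: scan cost=40, card=40
  {AC}: card=800; try (A,hash)→2120, (C,merge)→5720, (A,merge)→6140, (C,hash)→9160, (C,nl)→40080, (A,nl)→40500; best=2120 via (A,hash)
  {AB}: card=320; try (B,hash)→640, (A,merge)→960, (B,merge)→1000, (A,hash)→1200, (A,nl)→3240, (B,nl)→3280; best=640 via (B,hash)
  {ABC}: card=3200; try (B,hash)→3400, (C,merge)→8840, (C,hash)→9960, (B,merge)→11200, (B,nl)→34120, (C,nl)→160640; best=3400 via (B,hash)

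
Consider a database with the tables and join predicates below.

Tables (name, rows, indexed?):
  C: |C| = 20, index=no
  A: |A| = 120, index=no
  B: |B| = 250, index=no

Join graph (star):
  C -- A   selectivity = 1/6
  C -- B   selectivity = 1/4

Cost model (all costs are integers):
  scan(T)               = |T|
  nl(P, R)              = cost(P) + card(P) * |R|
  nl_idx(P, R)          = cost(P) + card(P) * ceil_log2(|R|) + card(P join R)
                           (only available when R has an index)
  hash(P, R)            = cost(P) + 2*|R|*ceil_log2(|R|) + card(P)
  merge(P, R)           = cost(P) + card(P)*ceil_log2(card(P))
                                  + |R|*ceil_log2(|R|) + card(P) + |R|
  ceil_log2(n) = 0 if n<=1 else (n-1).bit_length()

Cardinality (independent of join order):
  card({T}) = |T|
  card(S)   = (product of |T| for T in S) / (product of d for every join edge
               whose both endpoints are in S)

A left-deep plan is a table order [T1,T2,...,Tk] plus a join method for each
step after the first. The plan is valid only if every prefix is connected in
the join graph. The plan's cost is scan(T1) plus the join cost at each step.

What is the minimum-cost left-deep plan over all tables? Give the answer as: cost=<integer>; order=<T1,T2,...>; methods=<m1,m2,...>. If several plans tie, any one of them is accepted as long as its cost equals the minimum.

Selinger DP (subsets sized 1..n):
  {C}: scan cost=20, card=20
  {A}: scan cost=120, card=120
  {B}: scan cost=250, card=250
  {AC}: card=400; try (C,hash)→440, (A,merge)→1100, (C,merge)→1200, (A,hash)→1720, (A,nl)→2420, (C,nl)→2520; best=440 via (C,hash)
  {BC}: card=1250; try (C,hash)→700, (B,merge)→2390, (C,merge)→2620, (B,hash)→4040, (B,nl)→5020, (C,nl)→5250; best=700 via (C,hash)
  {ABC}: card=25000; try (A,hash)→3630, (B,hash)→4840, (B,merge)→6690, (A,merge)→16660, (B,nl)→100440, (A,nl)→150700; best=3630 via (A,hash)

cost=3630; order=B,C,A; methods=hash,hash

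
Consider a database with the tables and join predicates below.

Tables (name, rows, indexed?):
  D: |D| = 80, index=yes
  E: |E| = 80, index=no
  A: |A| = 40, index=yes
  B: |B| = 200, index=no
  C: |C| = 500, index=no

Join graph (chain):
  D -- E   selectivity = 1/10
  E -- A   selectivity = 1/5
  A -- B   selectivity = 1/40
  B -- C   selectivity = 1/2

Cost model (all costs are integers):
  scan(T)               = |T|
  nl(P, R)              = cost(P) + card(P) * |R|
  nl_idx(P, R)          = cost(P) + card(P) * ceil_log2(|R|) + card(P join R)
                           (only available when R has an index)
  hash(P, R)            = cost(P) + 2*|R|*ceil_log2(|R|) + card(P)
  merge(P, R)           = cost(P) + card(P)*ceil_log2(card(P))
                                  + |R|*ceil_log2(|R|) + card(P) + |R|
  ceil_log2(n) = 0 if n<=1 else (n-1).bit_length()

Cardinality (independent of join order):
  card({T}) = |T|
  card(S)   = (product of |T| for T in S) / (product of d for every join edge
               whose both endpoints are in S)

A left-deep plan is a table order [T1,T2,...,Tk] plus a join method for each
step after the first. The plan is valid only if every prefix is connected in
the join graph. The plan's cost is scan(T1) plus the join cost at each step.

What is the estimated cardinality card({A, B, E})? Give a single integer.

3200

Tables in S: A(40), B(200), E(80)
Edges inside S: E-A(d=5), A-B(d=40)
numerator = 40 * 200 * 80 = 640000
denominator = 5 * 40 = 200
card(S) = 640000 / 200 = 3200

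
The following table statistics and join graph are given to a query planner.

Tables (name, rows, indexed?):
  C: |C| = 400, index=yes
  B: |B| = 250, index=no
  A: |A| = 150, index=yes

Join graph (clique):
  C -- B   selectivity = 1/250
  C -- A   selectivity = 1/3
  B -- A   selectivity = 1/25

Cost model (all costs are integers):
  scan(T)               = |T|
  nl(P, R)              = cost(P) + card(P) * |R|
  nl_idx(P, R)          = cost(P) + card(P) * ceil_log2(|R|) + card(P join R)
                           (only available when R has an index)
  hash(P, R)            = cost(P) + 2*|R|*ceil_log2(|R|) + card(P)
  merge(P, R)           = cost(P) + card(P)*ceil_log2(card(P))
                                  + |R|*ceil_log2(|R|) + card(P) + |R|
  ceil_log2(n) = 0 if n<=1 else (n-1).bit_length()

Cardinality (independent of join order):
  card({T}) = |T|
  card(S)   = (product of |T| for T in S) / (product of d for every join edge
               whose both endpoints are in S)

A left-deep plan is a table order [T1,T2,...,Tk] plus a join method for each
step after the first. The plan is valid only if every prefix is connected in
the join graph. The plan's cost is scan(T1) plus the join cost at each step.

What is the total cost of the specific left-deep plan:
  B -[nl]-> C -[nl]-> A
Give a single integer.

step 1: scan B: cost=250, card=250
step 2: join C via nl
    card(P join C) = 250*400/(250) = 400
    cost = 250 + 250*400 = 100250
step 3: join A via nl
    card(P join A) = 400*150/(3*25) = 800
    cost = 100250 + 400*150 = 160250

160250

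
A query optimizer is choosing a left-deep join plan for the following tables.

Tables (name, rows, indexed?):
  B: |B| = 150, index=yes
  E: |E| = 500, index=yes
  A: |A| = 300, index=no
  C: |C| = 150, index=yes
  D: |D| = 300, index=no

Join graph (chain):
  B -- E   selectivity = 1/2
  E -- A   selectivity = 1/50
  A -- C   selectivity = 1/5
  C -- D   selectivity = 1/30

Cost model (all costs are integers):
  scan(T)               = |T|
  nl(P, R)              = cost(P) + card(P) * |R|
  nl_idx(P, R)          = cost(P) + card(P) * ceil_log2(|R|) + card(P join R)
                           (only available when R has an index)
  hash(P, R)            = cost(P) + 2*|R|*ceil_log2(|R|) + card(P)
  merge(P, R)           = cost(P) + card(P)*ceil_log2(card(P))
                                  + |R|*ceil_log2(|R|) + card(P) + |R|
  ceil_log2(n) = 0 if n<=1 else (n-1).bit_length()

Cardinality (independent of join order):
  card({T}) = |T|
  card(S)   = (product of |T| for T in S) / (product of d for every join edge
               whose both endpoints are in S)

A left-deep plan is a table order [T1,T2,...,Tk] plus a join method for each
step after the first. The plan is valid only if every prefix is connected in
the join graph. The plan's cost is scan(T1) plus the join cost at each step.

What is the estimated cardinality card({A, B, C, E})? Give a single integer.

Tables in S: A(300), B(150), C(150), E(500)
Edges inside S: B-E(d=2), E-A(d=50), A-C(d=5)
numerator = 300 * 150 * 150 * 500 = 3375000000
denominator = 2 * 50 * 5 = 500
card(S) = 3375000000 / 500 = 6750000

6750000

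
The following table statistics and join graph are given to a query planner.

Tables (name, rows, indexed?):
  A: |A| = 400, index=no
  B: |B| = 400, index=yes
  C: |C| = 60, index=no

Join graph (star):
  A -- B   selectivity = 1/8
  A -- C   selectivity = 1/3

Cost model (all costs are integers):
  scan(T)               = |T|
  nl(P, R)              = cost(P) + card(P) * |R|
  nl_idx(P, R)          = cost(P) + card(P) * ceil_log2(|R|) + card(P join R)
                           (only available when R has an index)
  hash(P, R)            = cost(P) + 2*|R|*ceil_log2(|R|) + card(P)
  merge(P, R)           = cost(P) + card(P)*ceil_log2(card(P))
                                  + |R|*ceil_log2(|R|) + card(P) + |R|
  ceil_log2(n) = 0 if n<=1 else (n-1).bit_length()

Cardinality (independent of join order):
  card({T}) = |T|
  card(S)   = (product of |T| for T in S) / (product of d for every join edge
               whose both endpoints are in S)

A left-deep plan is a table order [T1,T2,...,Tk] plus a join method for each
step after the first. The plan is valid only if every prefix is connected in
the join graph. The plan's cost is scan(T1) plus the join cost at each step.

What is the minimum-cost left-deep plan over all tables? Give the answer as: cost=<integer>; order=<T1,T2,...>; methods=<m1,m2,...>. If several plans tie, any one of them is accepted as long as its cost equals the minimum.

cost=16720; order=A,C,B; methods=hash,hash

Selinger DP (subsets sized 1..n):
  {A}: scan cost=400, card=400
  {B}: scan cost=400, card=400
  {C}: scan cost=60, card=60
  {AB}: card=20000; try (B,hash)→8000, (A,hash)→8000, (B,merge)→8400, (A,merge)→8400, (B,nl_idx)→24000, (B,nl)→160400 …(+1); best=8000 via (B,hash)
  {AC}: card=8000; try (C,hash)→1520, (A,merge)→4480, (C,merge)→4820, (A,hash)→7320, (A,nl)→24060, (C,nl)→24400; best=1520 via (C,hash)
  {ABC}: card=400000; try (B,hash)→16720, (C,hash)→28720, (B,merge)→117520, (C,merge)→328420, (B,nl_idx)→473520, (C,nl)→1208000 …(+1); best=16720 via (B,hash)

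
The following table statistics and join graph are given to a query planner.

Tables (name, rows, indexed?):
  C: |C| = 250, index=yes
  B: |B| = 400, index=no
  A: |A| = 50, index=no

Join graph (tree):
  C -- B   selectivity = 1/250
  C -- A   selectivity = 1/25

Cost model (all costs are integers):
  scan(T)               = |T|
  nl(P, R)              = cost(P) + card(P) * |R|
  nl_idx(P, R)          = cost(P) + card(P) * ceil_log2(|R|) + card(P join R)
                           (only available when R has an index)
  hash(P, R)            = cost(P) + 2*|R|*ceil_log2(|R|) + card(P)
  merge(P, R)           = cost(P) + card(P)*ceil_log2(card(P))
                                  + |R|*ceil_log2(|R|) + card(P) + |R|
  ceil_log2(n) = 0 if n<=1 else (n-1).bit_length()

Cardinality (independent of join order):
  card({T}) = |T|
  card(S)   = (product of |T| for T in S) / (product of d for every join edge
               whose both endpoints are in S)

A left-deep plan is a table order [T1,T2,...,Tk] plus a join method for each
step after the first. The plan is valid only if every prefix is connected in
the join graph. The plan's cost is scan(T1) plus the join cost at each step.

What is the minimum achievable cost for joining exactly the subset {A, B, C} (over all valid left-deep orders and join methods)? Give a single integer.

Selinger DP over subsets of {A,B,C}:
  {C}: scan cost=250, card=250
  {B}: scan cost=400, card=400
  {A}: scan cost=50, card=50
  {BC}: card=400; try (C,nl_idx)→4000, (C,hash)→4800, (B,merge)→6500, (C,merge)→6650, (B,hash)→7700, (B,nl)→100250 …(+1); best=4000 via (C,nl_idx)
  {AC}: card=500; try (C,nl_idx)→950, (A,hash)→1100, (C,merge)→2650, (A,merge)→2850, (C,hash)→4100, (C,nl)→12550 …(+1); best=950 via (C,nl_idx)
  {ABC}: card=800; try (A,hash)→5000, (A,merge)→8350, (B,hash)→8650, (B,merge)→9950, (A,nl)→24000, (B,nl)→200950; best=5000 via (A,hash)

5000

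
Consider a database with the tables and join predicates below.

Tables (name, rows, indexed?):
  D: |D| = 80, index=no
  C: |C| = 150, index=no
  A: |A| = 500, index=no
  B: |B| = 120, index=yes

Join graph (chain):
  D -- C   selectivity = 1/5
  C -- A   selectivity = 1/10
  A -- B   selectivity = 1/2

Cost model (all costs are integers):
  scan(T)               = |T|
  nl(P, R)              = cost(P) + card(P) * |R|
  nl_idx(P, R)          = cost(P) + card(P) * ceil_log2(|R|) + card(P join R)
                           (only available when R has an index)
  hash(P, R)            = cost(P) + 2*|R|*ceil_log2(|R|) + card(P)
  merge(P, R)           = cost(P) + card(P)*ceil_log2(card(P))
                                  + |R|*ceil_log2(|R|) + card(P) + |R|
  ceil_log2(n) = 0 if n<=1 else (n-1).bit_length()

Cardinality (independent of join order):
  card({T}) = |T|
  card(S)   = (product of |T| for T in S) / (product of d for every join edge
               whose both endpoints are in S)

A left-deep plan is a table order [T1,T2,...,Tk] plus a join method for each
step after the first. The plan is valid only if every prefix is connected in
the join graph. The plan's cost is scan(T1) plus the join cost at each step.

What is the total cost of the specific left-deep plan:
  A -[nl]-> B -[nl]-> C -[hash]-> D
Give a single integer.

step 1: scan A: cost=500, card=500
step 2: join B via nl
    card(P join B) = 500*120/(2) = 30000
    cost = 500 + 500*120 = 60500
step 3: join C via nl
    card(P join C) = 30000*150/(10) = 450000
    cost = 60500 + 30000*150 = 4560500
step 4: join D via hash
    card(P join D) = 450000*80/(5) = 7200000
    cost = 4560500 + 2*80*7 + 450000 = 5011620

5011620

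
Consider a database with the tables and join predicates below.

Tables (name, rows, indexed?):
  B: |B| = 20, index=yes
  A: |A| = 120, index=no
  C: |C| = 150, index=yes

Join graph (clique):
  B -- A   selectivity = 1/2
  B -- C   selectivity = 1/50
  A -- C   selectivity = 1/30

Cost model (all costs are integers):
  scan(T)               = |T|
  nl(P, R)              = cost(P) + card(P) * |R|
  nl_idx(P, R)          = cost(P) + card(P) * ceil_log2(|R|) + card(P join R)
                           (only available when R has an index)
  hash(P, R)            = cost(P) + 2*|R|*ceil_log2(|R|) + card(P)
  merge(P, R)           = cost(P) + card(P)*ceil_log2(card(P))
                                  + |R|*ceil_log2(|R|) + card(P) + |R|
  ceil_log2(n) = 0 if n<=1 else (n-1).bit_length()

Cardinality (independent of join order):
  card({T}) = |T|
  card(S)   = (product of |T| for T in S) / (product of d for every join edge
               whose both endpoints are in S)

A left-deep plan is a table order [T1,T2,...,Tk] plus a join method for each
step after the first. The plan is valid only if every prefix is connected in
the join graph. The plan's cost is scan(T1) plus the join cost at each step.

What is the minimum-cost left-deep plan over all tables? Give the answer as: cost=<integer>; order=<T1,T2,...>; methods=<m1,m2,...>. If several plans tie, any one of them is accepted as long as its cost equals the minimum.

cost=1620; order=B,C,A; methods=nl_idx,merge

Selinger DP (subsets sized 1..n):
  {B}: scan cost=20, card=20
  {A}: scan cost=120, card=120
  {C}: scan cost=150, card=150
  {AB}: card=1200; try (B,hash)→440, (A,merge)→1100, (B,merge)→1200, (A,hash)→1720, (B,nl_idx)→1920, (A,nl)→2420 …(+1); best=440 via (B,hash)
  {BC}: card=60; try (C,nl_idx)→240, (B,hash)→500, (B,nl_idx)→960, (C,merge)→1490, (B,merge)→1620, (C,hash)→2440 …(+2); best=240 via (C,nl_idx)
  {AC}: card=600; try (C,nl_idx)→1680, (A,hash)→1980, (C,merge)→2430, (A,merge)→2460, (C,hash)→2640, (C,nl)→18120 …(+1); best=1680 via (C,nl_idx)
  {ABC}: card=120; try (A,merge)→1620, (A,hash)→1980, (B,hash)→2480, (C,hash)→4040, (B,nl_idx)→4800, (A,nl)→7440 …(+5); best=1620 via (A,merge)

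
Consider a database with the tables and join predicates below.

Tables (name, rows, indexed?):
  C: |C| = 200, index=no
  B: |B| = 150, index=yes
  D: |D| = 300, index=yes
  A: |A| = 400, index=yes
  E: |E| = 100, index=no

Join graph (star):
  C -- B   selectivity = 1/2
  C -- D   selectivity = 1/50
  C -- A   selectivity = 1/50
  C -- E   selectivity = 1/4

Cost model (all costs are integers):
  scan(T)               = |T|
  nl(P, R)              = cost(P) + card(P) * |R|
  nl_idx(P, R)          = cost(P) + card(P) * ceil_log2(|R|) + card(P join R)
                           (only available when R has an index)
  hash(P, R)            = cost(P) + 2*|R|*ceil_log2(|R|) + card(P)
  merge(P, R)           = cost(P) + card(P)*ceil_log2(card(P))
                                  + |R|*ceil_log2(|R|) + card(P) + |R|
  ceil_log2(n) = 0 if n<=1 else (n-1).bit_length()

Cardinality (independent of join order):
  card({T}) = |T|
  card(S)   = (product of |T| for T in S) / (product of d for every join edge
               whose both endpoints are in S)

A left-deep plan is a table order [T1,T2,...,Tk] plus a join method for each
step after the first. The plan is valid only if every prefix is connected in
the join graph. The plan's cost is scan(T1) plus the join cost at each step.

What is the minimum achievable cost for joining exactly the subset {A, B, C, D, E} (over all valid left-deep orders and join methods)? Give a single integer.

Selinger DP over subsets of {A,B,C,D,E}:
  {C}: scan cost=200, card=200
  {B}: scan cost=150, card=150
  {D}: scan cost=300, card=300
  {A}: scan cost=400, card=400
  {E}: scan cost=100, card=100
  {BC}: card=15000; try (B,hash)→2800, (C,merge)→3300, (B,merge)→3350, (C,hash)→3500, (B,nl_idx)→16800, (C,nl)→30150 …(+1); best=2800 via (B,hash)
  {CD}: card=1200; try (D,nl_idx)→3200, (C,hash)→3800, (D,merge)→5000, (C,merge)→5100, (D,hash)→5800, (D,nl)→60200 …(+1); best=3200 via (D,nl_idx)
  {AC}: card=1600; try (A,nl_idx)→3600, (C,hash)→4000, (A,merge)→6000, (C,merge)→6200, (A,hash)→7600, (A,nl)→80200 …(+1); best=3600 via (A,nl_idx)
  {CE}: card=5000; try (E,hash)→1800, (C,merge)→2700, (E,merge)→2800, (C,hash)→3400, (C,nl)→20100, (E,nl)→20200; best=1800 via (E,hash)
  {BCD}: card=90000; try (B,hash)→6800, (B,merge)→18950, (D,hash)→23200, (B,nl_idx)→102800, (B,nl)→183200, (D,nl_idx)→227800 …(+2); best=6800 via (B,hash)
  {ABC}: card=120000; try (B,hash)→7600, (B,merge)→24150, (A,hash)→25000, (B,nl_idx)→136400, (A,merge)→231800, (B,nl)→243600 …(+2); best=7600 via (B,hash)
  {BCE}: card=375000; try (B,hash)→9200, (E,hash)→19200, (B,merge)→73150, (E,merge)→228600, (B,nl_idx)→416800, (B,nl)→751800 …(+1); best=9200 via (B,hash)
  {ACD}: card=9600; try (D,hash)→10600, (A,hash)→11600, (A,merge)→21600, (A,nl_idx)→23600, (D,merge)→25800, (D,nl_idx)→27600 …(+2); best=10600 via (D,hash)
  {CDE}: card=30000; try (E,hash)→5800, (D,hash)→12200, (E,merge)→18400, (D,merge)→74800, (D,nl_idx)→76800, (E,nl)→123200 …(+1); best=5800 via (E,hash)
  {ACE}: card=40000; try (E,hash)→6600, (A,hash)→14000, (E,merge)→23600, (A,merge)→75800, (A,nl_idx)→86800, (E,nl)→163600 …(+1); best=6600 via (E,hash)
  {ABCD}: card=720000; try (B,hash)→22600, (A,hash)→104000, (D,hash)→133000, (B,merge)→155950, (B,nl_idx)→807400, (B,nl)→1450600 …(+6); best=22600 via (B,hash)
  {BCDE}: card=2250000; try (B,hash)→38200, (E,hash)→98200, (D,hash)→389600, (B,merge)→487150, (E,merge)→1627600, (B,nl_idx)→2495800 …(+5); best=38200 via (B,hash)
  {ABCE}: card=3000000; try (B,hash)→49000, (E,hash)→129000, (A,hash)→391400, (B,merge)→687950, (E,merge)→2168400, (B,nl_idx)→3326600 …(+5); best=49000 via (B,hash)
  {ACDE}: card=240000; try (E,hash)→21600, (A,hash)→43000, (D,hash)→52000, (E,merge)→155400, (A,merge)→489800, (A,nl_idx)→515800 …(+5); best=21600 via (E,hash)
  {ABCDE}: card=18000000; try (B,hash)→264000, (E,hash)→744000, (A,hash)→2295400, (D,hash)→3054400, (B,merge)→4582950, (E,merge)→15143400 …(+9); best=264000 via (B,hash)

264000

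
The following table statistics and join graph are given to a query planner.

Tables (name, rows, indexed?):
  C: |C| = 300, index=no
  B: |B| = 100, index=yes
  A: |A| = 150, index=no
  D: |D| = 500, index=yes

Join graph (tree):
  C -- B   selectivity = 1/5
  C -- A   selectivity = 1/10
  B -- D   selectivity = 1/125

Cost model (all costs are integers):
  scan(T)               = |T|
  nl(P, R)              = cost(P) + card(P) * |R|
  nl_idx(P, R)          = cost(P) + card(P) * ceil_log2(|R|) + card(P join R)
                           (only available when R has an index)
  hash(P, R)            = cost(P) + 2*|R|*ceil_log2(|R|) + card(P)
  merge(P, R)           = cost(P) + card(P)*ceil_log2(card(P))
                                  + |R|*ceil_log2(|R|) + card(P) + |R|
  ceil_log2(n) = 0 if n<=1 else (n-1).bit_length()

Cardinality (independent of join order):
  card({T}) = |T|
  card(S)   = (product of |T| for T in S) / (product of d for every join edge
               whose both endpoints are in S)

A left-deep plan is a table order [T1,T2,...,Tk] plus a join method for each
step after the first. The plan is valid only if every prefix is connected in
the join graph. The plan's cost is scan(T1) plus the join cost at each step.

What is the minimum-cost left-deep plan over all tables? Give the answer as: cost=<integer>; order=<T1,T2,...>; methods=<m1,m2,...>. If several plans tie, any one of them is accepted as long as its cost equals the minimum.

Selinger DP (subsets sized 1..n):
  {C}: scan cost=300, card=300
  {B}: scan cost=100, card=100
  {A}: scan cost=150, card=150
  {D}: scan cost=500, card=500
  {BC}: card=6000; try (B,hash)→2000, (C,merge)→3900, (B,merge)→4100, (C,hash)→5600, (B,nl_idx)→8400, (C,nl)→30100 …(+1); best=2000 via (B,hash)
  {AC}: card=4500; try (A,hash)→3000, (C,merge)→4500, (A,merge)→4650, (C,hash)→5700, (C,nl)→45150, (A,nl)→45300; best=3000 via (A,hash)
  {BD}: card=400; try (D,nl_idx)→1400, (B,hash)→2400, (B,nl_idx)→4400, (D,merge)→5900, (B,merge)→6300, (D,hash)→9200 …(+2); best=1400 via (D,nl_idx)
  {ABC}: card=90000; try (B,hash)→8900, (A,hash)→10400, (B,merge)→66800, (A,merge)→87350, (B,nl_idx)→124500, (B,nl)→453000 …(+1); best=8900 via (B,hash)
  {BCD}: card=24000; try (C,hash)→7200, (C,merge)→8400, (D,hash)→17000, (D,nl_idx)→80000, (D,merge)→91000, (C,nl)→121400 …(+1); best=7200 via (C,hash)
  {ABCD}: card=360000; try (A,hash)→33600, (D,hash)→107900, (A,merge)→392550, (D,nl_idx)→1178900, (D,merge)→1633900, (A,nl)→3607200 …(+1); best=33600 via (A,hash)

cost=33600; order=B,D,C,A; methods=nl_idx,hash,hash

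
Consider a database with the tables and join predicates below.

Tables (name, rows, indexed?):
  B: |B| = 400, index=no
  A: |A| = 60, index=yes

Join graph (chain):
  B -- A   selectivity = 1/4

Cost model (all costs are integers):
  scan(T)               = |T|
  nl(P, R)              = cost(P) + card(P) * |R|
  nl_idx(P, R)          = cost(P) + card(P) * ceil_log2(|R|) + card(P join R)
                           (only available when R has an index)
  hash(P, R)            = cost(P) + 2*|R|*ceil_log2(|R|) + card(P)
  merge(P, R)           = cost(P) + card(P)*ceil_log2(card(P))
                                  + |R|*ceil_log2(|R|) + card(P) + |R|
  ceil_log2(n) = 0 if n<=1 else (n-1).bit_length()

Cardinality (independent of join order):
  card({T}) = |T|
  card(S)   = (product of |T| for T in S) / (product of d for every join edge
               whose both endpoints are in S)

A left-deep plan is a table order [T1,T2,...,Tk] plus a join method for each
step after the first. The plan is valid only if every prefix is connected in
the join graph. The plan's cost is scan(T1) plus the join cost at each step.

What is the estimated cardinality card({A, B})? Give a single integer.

6000

Tables in S: A(60), B(400)
Edges inside S: B-A(d=4)
numerator = 60 * 400 = 24000
denominator = 4 = 4
card(S) = 24000 / 4 = 6000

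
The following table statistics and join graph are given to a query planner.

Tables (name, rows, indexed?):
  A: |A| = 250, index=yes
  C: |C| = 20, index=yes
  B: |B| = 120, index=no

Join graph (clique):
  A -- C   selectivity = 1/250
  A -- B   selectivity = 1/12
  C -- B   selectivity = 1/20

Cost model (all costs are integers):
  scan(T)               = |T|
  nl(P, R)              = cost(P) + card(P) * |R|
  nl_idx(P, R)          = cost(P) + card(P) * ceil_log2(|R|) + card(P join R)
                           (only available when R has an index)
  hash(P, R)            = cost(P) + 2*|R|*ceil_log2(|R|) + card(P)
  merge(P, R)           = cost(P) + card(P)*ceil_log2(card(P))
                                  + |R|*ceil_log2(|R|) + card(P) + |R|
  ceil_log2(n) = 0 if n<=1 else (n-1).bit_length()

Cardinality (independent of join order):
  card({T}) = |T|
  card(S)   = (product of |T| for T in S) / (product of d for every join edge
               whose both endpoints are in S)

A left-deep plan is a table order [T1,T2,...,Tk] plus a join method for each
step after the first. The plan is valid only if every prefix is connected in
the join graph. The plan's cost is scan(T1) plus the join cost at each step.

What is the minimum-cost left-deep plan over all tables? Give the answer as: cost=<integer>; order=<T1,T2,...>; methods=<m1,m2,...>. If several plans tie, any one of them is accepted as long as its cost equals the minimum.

Selinger DP (subsets sized 1..n):
  {A}: scan cost=250, card=250
  {C}: scan cost=20, card=20
  {B}: scan cost=120, card=120
  {AC}: card=20; try (A,nl_idx)→200, (C,hash)→700, (C,nl_idx)→1520, (A,merge)→2390, (C,merge)→2620, (A,hash)→4040 …(+2); best=200 via (A,nl_idx)
  {AB}: card=2500; try (B,hash)→2180, (A,merge)→3330, (B,merge)→3460, (A,nl_idx)→3580, (A,hash)→4240, (A,nl)→30120 …(+1); best=2180 via (B,hash)
  {BC}: card=120; try (C,hash)→440, (C,nl_idx)→840, (B,merge)→1100, (C,merge)→1200, (B,hash)→1720, (B,nl)→2420 …(+1); best=440 via (C,hash)
  {ABC}: card=10; try (B,merge)→1280, (A,nl_idx)→1410, (B,hash)→1900, (B,nl)→2600, (A,merge)→3650, (A,hash)→4560 …(+5); best=1280 via (B,merge)

cost=1280; order=C,A,B; methods=nl_idx,merge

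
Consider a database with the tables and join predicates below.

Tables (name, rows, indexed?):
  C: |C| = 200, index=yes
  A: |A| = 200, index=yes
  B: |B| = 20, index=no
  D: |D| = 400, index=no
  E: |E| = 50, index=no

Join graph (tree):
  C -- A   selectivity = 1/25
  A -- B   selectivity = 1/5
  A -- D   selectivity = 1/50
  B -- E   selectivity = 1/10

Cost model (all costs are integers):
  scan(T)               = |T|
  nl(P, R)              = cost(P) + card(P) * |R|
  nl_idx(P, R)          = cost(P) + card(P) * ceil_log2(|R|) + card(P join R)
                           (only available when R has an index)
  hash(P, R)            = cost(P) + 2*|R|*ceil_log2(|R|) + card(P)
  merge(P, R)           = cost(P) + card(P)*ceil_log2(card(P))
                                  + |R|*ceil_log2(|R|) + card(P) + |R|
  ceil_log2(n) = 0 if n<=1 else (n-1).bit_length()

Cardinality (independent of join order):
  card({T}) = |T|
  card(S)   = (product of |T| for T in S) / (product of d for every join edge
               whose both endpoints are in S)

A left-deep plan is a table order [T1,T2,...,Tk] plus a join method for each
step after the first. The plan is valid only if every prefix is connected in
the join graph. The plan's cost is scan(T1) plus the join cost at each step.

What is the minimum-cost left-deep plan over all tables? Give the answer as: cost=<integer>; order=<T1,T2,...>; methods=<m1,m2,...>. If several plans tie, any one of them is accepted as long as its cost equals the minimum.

Selinger DP (subsets sized 1..n):
  {C}: scan cost=200, card=200
  {A}: scan cost=200, card=200
  {B}: scan cost=20, card=20
  {D}: scan cost=400, card=400
  {E}: scan cost=50, card=50
  {AC}: card=1600; try (C,nl_idx)→3400, (A,nl_idx)→3400, (C,hash)→3600, (A,hash)→3600, (C,merge)→3800, (A,merge)→3800 …(+2); best=3400 via (C,nl_idx)
  {AB}: card=800; try (B,hash)→600, (A,nl_idx)→980, (A,merge)→1940, (B,merge)→2120, (A,hash)→3240, (A,nl)→4020 …(+1); best=600 via (B,hash)
  {AD}: card=1600; try (A,hash)→4000, (A,nl_idx)→5200, (D,merge)→6000, (A,merge)→6200, (D,hash)→7600, (D,nl)→80200 …(+1); best=4000 via (A,hash)
  {BE}: card=100; try (B,hash)→300, (E,merge)→490, (B,merge)→520, (E,hash)→640, (E,nl)→1020, (B,nl)→1050; best=300 via (B,hash)
  {ABC}: card=6400; try (C,hash)→4600, (B,hash)→5200, (C,merge)→11200, (C,nl_idx)→13400, (B,merge)→22720, (B,nl)→35400 …(+1); best=4600 via (C,hash)
  {ACD}: card=12800; try (C,hash)→8800, (D,hash)→12200, (C,merge)→25000, (D,merge)→26600, (C,nl_idx)→29600, (C,nl)→324000 …(+1); best=8800 via (C,hash)
  {ABD}: card=6400; try (B,hash)→5800, (D,hash)→8600, (D,merge)→13400, (B,merge)→23320, (B,nl)→36000, (D,nl)→320600; best=5800 via (B,hash)
  {ABE}: card=4000; try (E,hash)→2000, (A,merge)→2900, (A,hash)→3600, (A,nl_idx)→5100, (E,merge)→9750, (A,nl)→20300 …(+1); best=2000 via (E,hash)
  {ABCD}: card=51200; try (C,hash)→15400, (D,hash)→18200, (B,hash)→21800, (C,merge)→97200, (D,merge)→98200, (C,nl_idx)→108200 …(+4); best=15400 via (C,hash)
  {ABCE}: card=32000; try (C,hash)→9200, (E,hash)→11600, (C,merge)→55800, (C,nl_idx)→66000, (E,merge)→94550, (E,nl)→324600 …(+1); best=9200 via (C,hash)
  {ABDE}: card=32000; try (E,hash)→12800, (D,hash)→13200, (D,merge)→58000, (E,merge)→95750, (E,nl)→325800, (D,nl)→1602000; best=12800 via (E,hash)
  {ABCDE}: card=256000; try (C,hash)→48000, (D,hash)→48400, (E,hash)→67200, (C,nl_idx)→524800, (D,merge)→525200, (C,merge)→526600 …(+4); best=48000 via (C,hash)

cost=48000; order=D,A,B,E,C; methods=hash,hash,hash,hash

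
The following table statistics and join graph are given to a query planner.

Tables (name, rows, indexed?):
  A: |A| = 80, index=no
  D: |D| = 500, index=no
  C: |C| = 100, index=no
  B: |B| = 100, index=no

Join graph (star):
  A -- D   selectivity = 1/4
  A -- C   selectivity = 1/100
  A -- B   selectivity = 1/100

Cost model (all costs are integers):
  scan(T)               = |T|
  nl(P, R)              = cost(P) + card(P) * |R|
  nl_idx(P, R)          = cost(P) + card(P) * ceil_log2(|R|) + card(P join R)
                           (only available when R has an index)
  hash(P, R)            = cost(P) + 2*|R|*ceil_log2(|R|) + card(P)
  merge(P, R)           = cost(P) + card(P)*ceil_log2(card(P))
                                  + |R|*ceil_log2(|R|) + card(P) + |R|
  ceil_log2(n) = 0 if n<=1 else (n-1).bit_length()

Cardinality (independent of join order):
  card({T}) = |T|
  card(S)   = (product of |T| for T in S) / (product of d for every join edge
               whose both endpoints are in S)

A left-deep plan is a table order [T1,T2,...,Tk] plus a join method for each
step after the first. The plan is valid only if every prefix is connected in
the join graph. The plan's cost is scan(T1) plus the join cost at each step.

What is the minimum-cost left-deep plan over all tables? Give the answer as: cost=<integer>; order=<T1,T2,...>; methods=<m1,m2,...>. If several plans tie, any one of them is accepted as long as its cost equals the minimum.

cost=8400; order=B,A,C,D; methods=hash,merge,merge

Selinger DP (subsets sized 1..n):
  {A}: scan cost=80, card=80
  {D}: scan cost=500, card=500
  {C}: scan cost=100, card=100
  {B}: scan cost=100, card=100
  {AD}: card=10000; try (A,hash)→2120, (D,merge)→5720, (A,merge)→6140, (D,hash)→9160, (D,nl)→40080, (A,nl)→40500; best=2120 via (A,hash)
  {AC}: card=80; try (A,hash)→1320, (C,merge)→1520, (A,merge)→1540, (C,hash)→1560, (C,nl)→8080, (A,nl)→8100; best=1320 via (A,hash)
  {AB}: card=80; try (A,hash)→1320, (B,merge)→1520, (A,merge)→1540, (B,hash)→1560, (B,nl)→8080, (A,nl)→8100; best=1320 via (A,hash)
  {ACD}: card=10000; try (D,merge)→6960, (D,hash)→10400, (C,hash)→13520, (D,nl)→41320, (C,merge)→152920, (C,nl)→1002120; best=6960 via (D,merge)
  {ABD}: card=10000; try (D,merge)→6960, (D,hash)→10400, (B,hash)→13520, (D,nl)→41320, (B,merge)→152920, (B,nl)→1002120; best=6960 via (D,merge)
  {ABC}: card=80; try (C,merge)→2760, (B,merge)→2760, (C,hash)→2800, (B,hash)→2800, (C,nl)→9320, (B,nl)→9320; best=2760 via (C,merge)
  {ABCD}: card=10000; try (D,merge)→8400, (D,hash)→11840, (C,hash)→18360, (B,hash)→18360, (D,nl)→42760, (C,merge)→157760 …(+3); best=8400 via (D,merge)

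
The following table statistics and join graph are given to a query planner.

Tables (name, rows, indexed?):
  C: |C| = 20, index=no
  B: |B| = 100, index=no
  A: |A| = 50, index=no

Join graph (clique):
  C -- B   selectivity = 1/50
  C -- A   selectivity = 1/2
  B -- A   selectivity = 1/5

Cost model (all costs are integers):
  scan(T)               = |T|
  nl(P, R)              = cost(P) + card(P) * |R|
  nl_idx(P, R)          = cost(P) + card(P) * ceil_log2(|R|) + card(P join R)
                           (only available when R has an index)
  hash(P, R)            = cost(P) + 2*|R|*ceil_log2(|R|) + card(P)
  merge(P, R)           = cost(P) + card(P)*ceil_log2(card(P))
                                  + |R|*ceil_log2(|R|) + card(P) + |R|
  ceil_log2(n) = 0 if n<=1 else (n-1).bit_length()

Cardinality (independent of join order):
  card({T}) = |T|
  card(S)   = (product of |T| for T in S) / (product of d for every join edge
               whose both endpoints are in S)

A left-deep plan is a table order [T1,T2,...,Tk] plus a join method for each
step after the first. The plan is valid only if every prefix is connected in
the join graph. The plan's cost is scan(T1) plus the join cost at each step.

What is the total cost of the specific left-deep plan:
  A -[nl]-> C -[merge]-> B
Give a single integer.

6850

step 1: scan A: cost=50, card=50
step 2: join C via nl
    card(P join C) = 50*20/(2) = 500
    cost = 50 + 50*20 = 1050
step 3: join B via merge
    card(P join B) = 500*100/(50*5) = 200
    cost = 1050 + 500*9 + 100*7 + 500 + 100 = 6850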